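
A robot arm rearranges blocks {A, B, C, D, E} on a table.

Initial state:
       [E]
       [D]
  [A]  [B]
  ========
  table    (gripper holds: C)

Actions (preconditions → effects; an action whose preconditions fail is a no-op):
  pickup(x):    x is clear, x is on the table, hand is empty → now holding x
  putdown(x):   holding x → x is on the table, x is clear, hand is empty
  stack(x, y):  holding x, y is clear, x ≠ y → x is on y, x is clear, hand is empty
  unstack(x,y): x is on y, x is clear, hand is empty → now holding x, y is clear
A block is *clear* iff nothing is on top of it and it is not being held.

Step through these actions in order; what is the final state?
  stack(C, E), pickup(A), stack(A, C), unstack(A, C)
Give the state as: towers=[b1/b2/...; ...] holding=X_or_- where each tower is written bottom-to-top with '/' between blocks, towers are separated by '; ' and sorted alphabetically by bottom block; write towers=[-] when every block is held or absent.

step 1 (stack(C, E)): towers=[A; B/D/E/C] holding=-
step 2 (pickup(A)): towers=[B/D/E/C] holding=A
step 3 (stack(A, C)): towers=[B/D/E/C/A] holding=-
step 4 (unstack(A, C)): towers=[B/D/E/C] holding=A

towers=[B/D/E/C] holding=A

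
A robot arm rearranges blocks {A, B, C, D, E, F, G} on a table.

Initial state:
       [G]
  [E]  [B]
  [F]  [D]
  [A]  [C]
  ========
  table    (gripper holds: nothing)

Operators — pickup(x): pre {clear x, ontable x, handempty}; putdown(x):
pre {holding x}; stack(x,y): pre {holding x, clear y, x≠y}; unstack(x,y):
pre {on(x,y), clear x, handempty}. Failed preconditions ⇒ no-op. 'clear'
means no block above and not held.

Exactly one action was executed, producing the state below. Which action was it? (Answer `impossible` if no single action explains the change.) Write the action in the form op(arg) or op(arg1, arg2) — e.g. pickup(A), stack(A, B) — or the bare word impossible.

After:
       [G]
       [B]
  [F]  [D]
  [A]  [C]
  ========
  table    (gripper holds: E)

unstack(E, F)

target: towers=[A/F; C/D/B/G] holding=E
     unstack(G, B) → towers=[A/F/E; C/D/B] holding=G
     unstack(E, F) → towers=[A/F; C/D/B/G] holding=E  ← match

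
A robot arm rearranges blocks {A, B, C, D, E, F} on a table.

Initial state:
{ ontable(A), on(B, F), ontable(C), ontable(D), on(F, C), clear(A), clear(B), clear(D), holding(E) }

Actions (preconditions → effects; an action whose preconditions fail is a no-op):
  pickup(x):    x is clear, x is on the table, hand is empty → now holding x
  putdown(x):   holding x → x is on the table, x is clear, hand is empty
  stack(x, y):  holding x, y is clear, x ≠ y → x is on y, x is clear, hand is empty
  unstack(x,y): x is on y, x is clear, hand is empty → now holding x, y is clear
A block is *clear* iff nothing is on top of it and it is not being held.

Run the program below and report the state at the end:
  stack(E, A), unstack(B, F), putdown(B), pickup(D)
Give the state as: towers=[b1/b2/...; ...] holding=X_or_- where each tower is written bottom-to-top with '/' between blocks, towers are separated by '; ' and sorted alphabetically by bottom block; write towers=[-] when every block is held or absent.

step 1 (stack(E, A)): towers=[A/E; C/F/B; D] holding=-
step 2 (unstack(B, F)): towers=[A/E; C/F; D] holding=B
step 3 (putdown(B)): towers=[A/E; B; C/F; D] holding=-
step 4 (pickup(D)): towers=[A/E; B; C/F] holding=D

towers=[A/E; B; C/F] holding=D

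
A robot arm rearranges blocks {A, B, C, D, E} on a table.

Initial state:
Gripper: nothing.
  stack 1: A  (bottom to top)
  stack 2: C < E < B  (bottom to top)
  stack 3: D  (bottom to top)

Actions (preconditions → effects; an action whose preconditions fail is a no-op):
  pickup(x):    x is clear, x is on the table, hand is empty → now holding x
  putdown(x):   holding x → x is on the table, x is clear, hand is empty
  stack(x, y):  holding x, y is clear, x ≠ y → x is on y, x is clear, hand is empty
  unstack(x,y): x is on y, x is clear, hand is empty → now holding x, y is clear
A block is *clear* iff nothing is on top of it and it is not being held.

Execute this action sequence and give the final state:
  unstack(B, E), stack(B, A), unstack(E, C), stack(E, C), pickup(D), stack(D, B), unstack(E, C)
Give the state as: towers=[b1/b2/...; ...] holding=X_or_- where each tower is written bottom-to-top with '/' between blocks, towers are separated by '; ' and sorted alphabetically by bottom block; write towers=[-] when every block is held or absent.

step 1 (unstack(B, E)): towers=[A; C/E; D] holding=B
step 2 (stack(B, A)): towers=[A/B; C/E; D] holding=-
step 3 (unstack(E, C)): towers=[A/B; C; D] holding=E
step 4 (stack(E, C)): towers=[A/B; C/E; D] holding=-
step 5 (pickup(D)): towers=[A/B; C/E] holding=D
step 6 (stack(D, B)): towers=[A/B/D; C/E] holding=-
step 7 (unstack(E, C)): towers=[A/B/D; C] holding=E

towers=[A/B/D; C] holding=E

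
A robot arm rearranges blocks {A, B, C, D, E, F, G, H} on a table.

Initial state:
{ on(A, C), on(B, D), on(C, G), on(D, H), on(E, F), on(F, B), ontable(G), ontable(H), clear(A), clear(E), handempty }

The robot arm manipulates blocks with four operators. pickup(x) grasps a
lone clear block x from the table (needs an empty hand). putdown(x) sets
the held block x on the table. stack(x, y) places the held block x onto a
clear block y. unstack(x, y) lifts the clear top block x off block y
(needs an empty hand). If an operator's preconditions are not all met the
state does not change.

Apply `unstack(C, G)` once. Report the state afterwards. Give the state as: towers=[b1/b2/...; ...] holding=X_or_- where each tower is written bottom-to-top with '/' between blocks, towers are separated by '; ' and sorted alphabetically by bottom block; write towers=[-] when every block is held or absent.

before: towers=[G/C/A; H/D/B/F/E] holding=-
pre[unstack(C, G)]: on(C,G) ✓, clear(C) ✗, handempty ✓
clear(C) unmet → unstack(C, G) is a no-op
after:  towers=[G/C/A; H/D/B/F/E] holding=-

towers=[G/C/A; H/D/B/F/E] holding=-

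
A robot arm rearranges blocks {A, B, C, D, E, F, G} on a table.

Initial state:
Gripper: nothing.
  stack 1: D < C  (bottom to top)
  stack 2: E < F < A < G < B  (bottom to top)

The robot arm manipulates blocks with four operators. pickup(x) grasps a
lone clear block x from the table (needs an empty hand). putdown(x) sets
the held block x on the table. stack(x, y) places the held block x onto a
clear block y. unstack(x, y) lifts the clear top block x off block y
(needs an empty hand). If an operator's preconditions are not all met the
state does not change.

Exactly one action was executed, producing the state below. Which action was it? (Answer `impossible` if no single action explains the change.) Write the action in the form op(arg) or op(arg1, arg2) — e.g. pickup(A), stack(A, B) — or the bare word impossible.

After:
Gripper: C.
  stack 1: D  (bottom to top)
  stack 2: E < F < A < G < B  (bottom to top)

target: towers=[D; E/F/A/G/B] holding=C
     unstack(B, G) → towers=[D/C; E/F/A/G] holding=B
     unstack(C, D) → towers=[D; E/F/A/G/B] holding=C  ← match

unstack(C, D)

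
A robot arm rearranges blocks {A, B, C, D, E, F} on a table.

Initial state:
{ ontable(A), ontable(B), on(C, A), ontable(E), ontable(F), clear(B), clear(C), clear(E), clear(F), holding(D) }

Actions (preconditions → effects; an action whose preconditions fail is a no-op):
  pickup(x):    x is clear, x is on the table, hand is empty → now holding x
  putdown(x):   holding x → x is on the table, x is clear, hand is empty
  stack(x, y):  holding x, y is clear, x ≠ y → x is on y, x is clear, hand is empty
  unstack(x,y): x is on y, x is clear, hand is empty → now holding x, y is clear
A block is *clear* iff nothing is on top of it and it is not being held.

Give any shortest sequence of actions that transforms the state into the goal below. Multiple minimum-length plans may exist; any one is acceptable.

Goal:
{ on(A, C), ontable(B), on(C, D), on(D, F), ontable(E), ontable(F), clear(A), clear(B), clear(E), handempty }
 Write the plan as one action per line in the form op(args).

step 1 (stack(D, F)): towers=[A/C; B; E; F/D] holding=-
step 2 (unstack(C, A)): towers=[A; B; E; F/D] holding=C
step 3 (stack(C, D)): towers=[A; B; E; F/D/C] holding=-
step 4 (pickup(A)): towers=[B; E; F/D/C] holding=A
step 5 (stack(A, C)): towers=[B; E; F/D/C/A] holding=-
goal check: towers=[B; E; F/D/C/A] holding=- — reached (length 5, optimal by BFS)

stack(D, F)
unstack(C, A)
stack(C, D)
pickup(A)
stack(A, C)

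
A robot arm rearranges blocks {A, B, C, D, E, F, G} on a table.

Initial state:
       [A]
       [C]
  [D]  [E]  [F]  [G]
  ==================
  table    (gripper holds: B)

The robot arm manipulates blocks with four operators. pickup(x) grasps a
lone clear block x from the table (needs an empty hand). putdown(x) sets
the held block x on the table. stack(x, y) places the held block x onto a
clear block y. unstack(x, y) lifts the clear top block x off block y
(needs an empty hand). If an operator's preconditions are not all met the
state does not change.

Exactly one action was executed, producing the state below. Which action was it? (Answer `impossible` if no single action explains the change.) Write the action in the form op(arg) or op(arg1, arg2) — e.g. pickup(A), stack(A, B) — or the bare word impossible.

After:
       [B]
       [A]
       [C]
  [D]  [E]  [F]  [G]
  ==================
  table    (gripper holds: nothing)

target: towers=[D; E/C/A/B; F; G] holding=-
        putdown(B) → towers=[B; D; E/C/A; F; G] holding=-
       stack(B, F) → towers=[D; E/C/A; F/B; G] holding=-
       stack(B, G) → towers=[D; E/C/A; F; G/B] holding=-
       stack(B, D) → towers=[D/B; E/C/A; F; G] holding=-
       stack(B, A) → towers=[D; E/C/A/B; F; G] holding=-  ← match

stack(B, A)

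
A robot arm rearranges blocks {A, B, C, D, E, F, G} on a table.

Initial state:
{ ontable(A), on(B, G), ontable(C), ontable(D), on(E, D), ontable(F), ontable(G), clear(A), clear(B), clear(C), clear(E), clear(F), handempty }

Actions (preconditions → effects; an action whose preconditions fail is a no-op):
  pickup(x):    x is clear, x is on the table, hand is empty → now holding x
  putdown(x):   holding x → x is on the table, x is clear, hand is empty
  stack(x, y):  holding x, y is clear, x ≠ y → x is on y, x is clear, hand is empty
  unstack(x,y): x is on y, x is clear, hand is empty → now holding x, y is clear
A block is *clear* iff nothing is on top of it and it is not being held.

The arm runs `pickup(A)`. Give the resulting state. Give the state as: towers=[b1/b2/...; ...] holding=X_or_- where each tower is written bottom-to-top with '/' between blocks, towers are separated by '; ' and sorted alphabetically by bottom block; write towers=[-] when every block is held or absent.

towers=[C; D/E; F; G/B] holding=A

before: towers=[A; C; D/E; F; G/B] holding=-
pre[pickup(A)]: clear(A) yes, ontable(A) yes, handempty yes
all met → apply pickup(A)
after:  towers=[C; D/E; F; G/B] holding=A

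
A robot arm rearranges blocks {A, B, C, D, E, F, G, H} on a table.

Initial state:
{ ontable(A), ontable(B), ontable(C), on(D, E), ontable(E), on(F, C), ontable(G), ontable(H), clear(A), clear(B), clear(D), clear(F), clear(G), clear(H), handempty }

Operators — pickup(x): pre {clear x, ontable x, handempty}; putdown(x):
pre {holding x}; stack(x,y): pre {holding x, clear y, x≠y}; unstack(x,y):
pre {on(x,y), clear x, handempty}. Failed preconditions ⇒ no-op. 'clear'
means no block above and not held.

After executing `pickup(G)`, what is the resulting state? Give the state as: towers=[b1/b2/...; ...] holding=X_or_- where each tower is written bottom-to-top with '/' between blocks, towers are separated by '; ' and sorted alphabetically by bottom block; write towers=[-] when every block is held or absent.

towers=[A; B; C/F; E/D; H] holding=G

before: towers=[A; B; C/F; E/D; G; H] holding=-
pre[pickup(G)]: clear(G) yes, ontable(G) yes, handempty yes
all met → apply pickup(G)
after:  towers=[A; B; C/F; E/D; H] holding=G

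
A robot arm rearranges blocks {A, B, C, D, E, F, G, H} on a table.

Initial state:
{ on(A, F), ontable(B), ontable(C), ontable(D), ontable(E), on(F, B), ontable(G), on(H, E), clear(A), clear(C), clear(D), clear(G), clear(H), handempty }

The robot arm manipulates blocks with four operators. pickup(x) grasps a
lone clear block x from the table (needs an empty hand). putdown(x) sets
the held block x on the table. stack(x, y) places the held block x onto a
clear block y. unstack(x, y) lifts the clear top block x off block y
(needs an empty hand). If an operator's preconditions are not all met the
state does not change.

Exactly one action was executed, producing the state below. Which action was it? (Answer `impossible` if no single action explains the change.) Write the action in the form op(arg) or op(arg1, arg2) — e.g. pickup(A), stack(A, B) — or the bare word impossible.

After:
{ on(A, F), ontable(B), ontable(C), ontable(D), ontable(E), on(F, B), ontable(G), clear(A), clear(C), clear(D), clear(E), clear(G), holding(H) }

unstack(H, E)

target: towers=[B/F/A; C; D; E; G] holding=H
         pickup(G) → towers=[B/F/A; C; D; E/H] holding=G
     unstack(A, F) → towers=[B/F; C; D; E/H; G] holding=A
     unstack(H, E) → towers=[B/F/A; C; D; E; G] holding=H  ← match
         pickup(D) → towers=[B/F/A; C; E/H; G] holding=D
         pickup(C) → towers=[B/F/A; D; E/H; G] holding=C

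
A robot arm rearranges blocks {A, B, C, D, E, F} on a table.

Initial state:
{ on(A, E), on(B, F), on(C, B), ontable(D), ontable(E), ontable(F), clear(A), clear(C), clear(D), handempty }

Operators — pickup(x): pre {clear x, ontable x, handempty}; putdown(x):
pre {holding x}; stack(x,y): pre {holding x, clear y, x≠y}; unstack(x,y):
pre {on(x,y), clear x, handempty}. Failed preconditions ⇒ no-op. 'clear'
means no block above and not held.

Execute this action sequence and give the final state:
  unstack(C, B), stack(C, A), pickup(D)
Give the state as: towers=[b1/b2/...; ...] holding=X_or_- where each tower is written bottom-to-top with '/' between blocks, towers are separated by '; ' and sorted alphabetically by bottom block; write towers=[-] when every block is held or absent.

towers=[E/A/C; F/B] holding=D

step 1 (unstack(C, B)): towers=[D; E/A; F/B] holding=C
step 2 (stack(C, A)): towers=[D; E/A/C; F/B] holding=-
step 3 (pickup(D)): towers=[E/A/C; F/B] holding=D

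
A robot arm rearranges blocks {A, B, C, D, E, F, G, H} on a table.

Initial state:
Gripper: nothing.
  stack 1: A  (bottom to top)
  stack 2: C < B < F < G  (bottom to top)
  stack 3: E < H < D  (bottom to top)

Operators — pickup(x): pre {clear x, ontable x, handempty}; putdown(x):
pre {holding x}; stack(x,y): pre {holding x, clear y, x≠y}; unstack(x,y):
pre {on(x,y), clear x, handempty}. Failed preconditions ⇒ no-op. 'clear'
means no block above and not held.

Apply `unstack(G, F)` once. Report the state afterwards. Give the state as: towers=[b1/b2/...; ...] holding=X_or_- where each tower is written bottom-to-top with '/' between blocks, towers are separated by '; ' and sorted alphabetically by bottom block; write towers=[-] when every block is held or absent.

towers=[A; C/B/F; E/H/D] holding=G

before: towers=[A; C/B/F/G; E/H/D] holding=-
pre[unstack(G, F)]: on(G,F) ✓, clear(G) ✓, handempty ✓
all met → apply unstack(G, F)
after:  towers=[A; C/B/F; E/H/D] holding=G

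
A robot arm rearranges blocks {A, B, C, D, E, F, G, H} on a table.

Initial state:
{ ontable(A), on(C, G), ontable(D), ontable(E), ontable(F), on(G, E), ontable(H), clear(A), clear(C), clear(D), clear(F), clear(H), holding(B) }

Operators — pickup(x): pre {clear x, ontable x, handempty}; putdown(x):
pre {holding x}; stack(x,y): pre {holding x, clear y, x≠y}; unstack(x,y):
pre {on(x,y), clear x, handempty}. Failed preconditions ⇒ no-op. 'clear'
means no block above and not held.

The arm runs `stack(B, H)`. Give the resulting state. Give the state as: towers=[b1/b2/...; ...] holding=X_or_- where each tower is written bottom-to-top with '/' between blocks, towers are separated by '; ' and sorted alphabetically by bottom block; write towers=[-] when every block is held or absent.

towers=[A; D; E/G/C; F; H/B] holding=-

before: towers=[A; D; E/G/C; F; H] holding=B
pre[stack(B, H)]: holding(B) ok, clear(H) ok, B≠H ok
all met → apply stack(B, H)
after:  towers=[A; D; E/G/C; F; H/B] holding=-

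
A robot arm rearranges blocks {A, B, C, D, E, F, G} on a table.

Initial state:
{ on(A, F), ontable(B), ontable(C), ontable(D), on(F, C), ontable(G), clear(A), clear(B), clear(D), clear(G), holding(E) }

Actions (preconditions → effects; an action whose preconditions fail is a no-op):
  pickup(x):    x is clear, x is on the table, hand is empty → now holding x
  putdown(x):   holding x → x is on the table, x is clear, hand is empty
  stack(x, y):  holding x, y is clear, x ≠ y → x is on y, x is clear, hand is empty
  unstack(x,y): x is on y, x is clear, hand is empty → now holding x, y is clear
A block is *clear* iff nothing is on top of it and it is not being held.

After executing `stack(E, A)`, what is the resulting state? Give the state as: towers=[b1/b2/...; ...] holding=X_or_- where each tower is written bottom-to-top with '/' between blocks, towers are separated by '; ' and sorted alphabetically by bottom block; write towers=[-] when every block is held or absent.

towers=[B; C/F/A/E; D; G] holding=-

before: towers=[B; C/F/A; D; G] holding=E
pre[stack(E, A)]: holding(E) ✓, clear(A) ✓, E≠A ✓
all met → apply stack(E, A)
after:  towers=[B; C/F/A/E; D; G] holding=-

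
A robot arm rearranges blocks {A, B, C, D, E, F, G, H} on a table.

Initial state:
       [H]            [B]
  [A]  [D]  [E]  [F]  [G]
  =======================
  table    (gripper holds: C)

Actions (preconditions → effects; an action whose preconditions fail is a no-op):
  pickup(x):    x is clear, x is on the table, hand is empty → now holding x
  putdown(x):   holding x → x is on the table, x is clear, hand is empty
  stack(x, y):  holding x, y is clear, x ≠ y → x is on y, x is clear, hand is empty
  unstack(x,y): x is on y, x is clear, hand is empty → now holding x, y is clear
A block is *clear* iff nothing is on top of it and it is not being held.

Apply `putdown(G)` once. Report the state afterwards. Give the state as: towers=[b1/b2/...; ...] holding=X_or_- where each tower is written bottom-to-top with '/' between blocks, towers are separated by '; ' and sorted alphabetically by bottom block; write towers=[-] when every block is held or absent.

towers=[A; D/H; E; F; G/B] holding=C

before: towers=[A; D/H; E; F; G/B] holding=C
pre[putdown(G)]: holding(G) ✗
holding(G) unmet → putdown(G) is a no-op
after:  towers=[A; D/H; E; F; G/B] holding=C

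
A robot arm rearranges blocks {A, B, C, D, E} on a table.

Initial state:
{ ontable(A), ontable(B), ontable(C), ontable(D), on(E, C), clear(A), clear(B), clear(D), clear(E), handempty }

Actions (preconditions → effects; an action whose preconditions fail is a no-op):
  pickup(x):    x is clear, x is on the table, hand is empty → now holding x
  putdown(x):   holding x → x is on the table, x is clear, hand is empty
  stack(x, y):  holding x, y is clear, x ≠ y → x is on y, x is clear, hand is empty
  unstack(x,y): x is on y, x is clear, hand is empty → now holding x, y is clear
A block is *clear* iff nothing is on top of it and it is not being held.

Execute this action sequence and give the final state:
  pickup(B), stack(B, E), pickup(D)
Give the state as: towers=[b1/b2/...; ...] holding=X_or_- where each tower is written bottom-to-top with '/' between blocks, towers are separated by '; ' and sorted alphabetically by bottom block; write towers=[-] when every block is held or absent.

step 1 (pickup(B)): towers=[A; C/E; D] holding=B
step 2 (stack(B, E)): towers=[A; C/E/B; D] holding=-
step 3 (pickup(D)): towers=[A; C/E/B] holding=D

towers=[A; C/E/B] holding=D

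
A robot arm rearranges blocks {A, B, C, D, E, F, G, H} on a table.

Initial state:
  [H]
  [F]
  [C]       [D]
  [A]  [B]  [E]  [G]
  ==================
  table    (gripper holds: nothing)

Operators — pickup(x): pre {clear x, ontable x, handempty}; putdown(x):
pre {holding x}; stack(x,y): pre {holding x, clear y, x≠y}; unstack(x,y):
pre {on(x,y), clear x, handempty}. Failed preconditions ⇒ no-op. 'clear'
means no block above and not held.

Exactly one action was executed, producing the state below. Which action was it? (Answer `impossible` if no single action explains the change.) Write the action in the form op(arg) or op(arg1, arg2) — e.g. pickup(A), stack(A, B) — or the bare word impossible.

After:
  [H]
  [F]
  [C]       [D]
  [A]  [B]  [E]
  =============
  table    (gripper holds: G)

target: towers=[A/C/F/H; B; E/D] holding=G
         pickup(G) → towers=[A/C/F/H; B; E/D] holding=G  ← match
     unstack(H, F) → towers=[A/C/F; B; E/D; G] holding=H
         pickup(B) → towers=[A/C/F/H; E/D; G] holding=B
     unstack(D, E) → towers=[A/C/F/H; B; E; G] holding=D

pickup(G)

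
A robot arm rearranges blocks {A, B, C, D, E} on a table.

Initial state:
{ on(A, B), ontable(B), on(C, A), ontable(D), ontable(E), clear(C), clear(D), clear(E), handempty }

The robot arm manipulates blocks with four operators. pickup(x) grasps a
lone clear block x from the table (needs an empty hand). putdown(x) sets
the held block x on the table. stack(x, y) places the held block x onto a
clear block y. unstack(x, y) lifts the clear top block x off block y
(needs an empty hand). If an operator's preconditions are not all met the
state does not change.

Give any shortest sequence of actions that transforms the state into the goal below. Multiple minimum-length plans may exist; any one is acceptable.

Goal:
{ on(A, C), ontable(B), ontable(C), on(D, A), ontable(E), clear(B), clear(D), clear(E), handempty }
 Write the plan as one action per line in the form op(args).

unstack(C, A)
putdown(C)
unstack(A, B)
stack(A, C)
pickup(D)
stack(D, A)

step 1 (unstack(C, A)): towers=[B/A; D; E] holding=C
step 2 (putdown(C)): towers=[B/A; C; D; E] holding=-
step 3 (unstack(A, B)): towers=[B; C; D; E] holding=A
step 4 (stack(A, C)): towers=[B; C/A; D; E] holding=-
step 5 (pickup(D)): towers=[B; C/A; E] holding=D
step 6 (stack(D, A)): towers=[B; C/A/D; E] holding=-
goal check: towers=[B; C/A/D; E] holding=- — reached (length 6, optimal by BFS)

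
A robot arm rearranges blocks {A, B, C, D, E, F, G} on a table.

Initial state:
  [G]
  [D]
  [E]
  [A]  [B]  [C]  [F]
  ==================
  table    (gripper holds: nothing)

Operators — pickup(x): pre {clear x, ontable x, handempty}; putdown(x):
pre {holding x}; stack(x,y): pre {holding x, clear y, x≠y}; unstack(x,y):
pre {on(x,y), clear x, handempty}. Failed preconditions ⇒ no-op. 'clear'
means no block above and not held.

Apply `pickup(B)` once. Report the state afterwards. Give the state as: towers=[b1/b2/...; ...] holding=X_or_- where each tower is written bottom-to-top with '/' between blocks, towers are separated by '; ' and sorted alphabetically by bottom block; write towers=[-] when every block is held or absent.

before: towers=[A/E/D/G; B; C; F] holding=-
pre[pickup(B)]: clear(B) ok, ontable(B) ok, handempty ok
all met → apply pickup(B)
after:  towers=[A/E/D/G; C; F] holding=B

towers=[A/E/D/G; C; F] holding=B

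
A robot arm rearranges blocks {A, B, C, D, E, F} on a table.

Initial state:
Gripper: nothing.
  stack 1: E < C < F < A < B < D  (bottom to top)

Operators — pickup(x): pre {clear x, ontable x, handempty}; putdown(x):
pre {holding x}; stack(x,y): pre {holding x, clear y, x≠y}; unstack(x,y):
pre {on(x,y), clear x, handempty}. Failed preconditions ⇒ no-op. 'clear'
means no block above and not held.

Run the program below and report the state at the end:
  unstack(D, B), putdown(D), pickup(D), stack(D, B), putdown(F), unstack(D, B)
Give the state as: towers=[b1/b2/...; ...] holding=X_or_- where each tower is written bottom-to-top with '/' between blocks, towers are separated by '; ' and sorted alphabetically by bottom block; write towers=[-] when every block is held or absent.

towers=[E/C/F/A/B] holding=D

step 1 (unstack(D, B)): towers=[E/C/F/A/B] holding=D
step 2 (putdown(D)): towers=[D; E/C/F/A/B] holding=-
step 3 (pickup(D)): towers=[E/C/F/A/B] holding=D
step 4 (stack(D, B)): towers=[E/C/F/A/B/D] holding=-
step 5 (putdown(F)) [no-op]: towers=[E/C/F/A/B/D] holding=-
step 6 (unstack(D, B)): towers=[E/C/F/A/B] holding=D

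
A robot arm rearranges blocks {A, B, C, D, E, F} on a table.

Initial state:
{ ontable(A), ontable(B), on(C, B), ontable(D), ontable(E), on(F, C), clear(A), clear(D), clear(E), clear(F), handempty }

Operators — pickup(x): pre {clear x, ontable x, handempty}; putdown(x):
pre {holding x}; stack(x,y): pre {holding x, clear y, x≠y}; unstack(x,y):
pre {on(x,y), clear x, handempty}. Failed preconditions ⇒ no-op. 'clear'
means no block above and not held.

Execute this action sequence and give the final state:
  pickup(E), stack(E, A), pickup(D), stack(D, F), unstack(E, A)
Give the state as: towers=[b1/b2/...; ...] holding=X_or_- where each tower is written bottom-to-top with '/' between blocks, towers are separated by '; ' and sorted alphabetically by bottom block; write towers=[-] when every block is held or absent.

step 1 (pickup(E)): towers=[A; B/C/F; D] holding=E
step 2 (stack(E, A)): towers=[A/E; B/C/F; D] holding=-
step 3 (pickup(D)): towers=[A/E; B/C/F] holding=D
step 4 (stack(D, F)): towers=[A/E; B/C/F/D] holding=-
step 5 (unstack(E, A)): towers=[A; B/C/F/D] holding=E

towers=[A; B/C/F/D] holding=E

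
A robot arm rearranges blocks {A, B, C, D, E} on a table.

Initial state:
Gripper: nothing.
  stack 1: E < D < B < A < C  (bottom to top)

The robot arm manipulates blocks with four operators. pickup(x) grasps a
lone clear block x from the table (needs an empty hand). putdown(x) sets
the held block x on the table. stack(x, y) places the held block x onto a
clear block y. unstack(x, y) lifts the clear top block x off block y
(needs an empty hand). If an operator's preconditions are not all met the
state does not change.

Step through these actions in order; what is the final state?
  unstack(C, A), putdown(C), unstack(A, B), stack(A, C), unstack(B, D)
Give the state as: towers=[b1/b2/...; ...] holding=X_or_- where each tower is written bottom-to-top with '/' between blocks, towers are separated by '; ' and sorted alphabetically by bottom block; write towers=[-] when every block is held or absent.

step 1 (unstack(C, A)): towers=[E/D/B/A] holding=C
step 2 (putdown(C)): towers=[C; E/D/B/A] holding=-
step 3 (unstack(A, B)): towers=[C; E/D/B] holding=A
step 4 (stack(A, C)): towers=[C/A; E/D/B] holding=-
step 5 (unstack(B, D)): towers=[C/A; E/D] holding=B

towers=[C/A; E/D] holding=B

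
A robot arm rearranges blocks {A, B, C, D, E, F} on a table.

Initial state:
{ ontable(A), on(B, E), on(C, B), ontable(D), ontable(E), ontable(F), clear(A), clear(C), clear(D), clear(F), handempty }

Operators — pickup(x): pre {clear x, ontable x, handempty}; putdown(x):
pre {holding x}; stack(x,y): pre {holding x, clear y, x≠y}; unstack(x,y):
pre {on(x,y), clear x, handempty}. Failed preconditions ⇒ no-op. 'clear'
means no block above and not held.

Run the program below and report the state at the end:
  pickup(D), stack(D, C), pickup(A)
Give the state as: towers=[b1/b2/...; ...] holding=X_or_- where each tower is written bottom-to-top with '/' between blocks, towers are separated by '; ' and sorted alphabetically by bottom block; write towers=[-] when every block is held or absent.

step 1 (pickup(D)): towers=[A; E/B/C; F] holding=D
step 2 (stack(D, C)): towers=[A; E/B/C/D; F] holding=-
step 3 (pickup(A)): towers=[E/B/C/D; F] holding=A

towers=[E/B/C/D; F] holding=A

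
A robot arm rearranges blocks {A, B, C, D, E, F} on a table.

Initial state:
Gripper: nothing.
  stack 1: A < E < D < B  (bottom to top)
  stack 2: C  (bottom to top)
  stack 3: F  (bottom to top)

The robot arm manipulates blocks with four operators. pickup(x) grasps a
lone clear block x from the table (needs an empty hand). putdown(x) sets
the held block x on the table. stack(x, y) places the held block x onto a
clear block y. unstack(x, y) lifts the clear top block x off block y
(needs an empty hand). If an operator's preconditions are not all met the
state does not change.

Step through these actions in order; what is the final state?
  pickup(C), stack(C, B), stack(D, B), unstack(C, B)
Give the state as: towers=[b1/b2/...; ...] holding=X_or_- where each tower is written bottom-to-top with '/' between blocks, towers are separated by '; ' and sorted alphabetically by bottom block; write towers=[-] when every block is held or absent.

step 1 (pickup(C)): towers=[A/E/D/B; F] holding=C
step 2 (stack(C, B)): towers=[A/E/D/B/C; F] holding=-
step 3 (stack(D, B)) [no-op]: towers=[A/E/D/B/C; F] holding=-
step 4 (unstack(C, B)): towers=[A/E/D/B; F] holding=C

towers=[A/E/D/B; F] holding=C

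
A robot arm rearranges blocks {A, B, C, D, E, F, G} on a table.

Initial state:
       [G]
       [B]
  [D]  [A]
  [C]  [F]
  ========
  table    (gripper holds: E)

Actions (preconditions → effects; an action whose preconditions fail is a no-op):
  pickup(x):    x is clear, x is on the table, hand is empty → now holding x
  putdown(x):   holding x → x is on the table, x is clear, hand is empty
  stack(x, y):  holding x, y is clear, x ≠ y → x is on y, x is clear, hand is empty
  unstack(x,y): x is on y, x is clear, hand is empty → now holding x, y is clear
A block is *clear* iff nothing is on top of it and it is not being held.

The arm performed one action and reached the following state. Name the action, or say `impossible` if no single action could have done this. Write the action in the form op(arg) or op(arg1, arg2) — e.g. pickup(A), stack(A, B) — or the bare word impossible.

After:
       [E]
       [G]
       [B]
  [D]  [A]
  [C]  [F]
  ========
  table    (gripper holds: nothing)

stack(E, G)

target: towers=[C/D; F/A/B/G/E] holding=-
        putdown(E) → towers=[C/D; E; F/A/B/G] holding=-
       stack(E, G) → towers=[C/D; F/A/B/G/E] holding=-  ← match
       stack(E, D) → towers=[C/D/E; F/A/B/G] holding=-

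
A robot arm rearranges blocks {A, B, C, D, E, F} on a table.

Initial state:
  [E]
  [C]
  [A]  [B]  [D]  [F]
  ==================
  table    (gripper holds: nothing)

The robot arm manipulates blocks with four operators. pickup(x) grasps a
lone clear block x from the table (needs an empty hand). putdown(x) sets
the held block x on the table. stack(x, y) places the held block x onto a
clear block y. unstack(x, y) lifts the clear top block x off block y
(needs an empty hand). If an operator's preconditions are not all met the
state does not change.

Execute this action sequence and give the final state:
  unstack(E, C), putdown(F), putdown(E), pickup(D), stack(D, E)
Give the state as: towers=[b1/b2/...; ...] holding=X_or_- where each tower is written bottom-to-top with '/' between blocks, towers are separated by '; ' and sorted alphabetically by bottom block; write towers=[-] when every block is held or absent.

step 1 (unstack(E, C)): towers=[A/C; B; D; F] holding=E
step 2 (putdown(F)) [no-op]: towers=[A/C; B; D; F] holding=E
step 3 (putdown(E)): towers=[A/C; B; D; E; F] holding=-
step 4 (pickup(D)): towers=[A/C; B; E; F] holding=D
step 5 (stack(D, E)): towers=[A/C; B; E/D; F] holding=-

towers=[A/C; B; E/D; F] holding=-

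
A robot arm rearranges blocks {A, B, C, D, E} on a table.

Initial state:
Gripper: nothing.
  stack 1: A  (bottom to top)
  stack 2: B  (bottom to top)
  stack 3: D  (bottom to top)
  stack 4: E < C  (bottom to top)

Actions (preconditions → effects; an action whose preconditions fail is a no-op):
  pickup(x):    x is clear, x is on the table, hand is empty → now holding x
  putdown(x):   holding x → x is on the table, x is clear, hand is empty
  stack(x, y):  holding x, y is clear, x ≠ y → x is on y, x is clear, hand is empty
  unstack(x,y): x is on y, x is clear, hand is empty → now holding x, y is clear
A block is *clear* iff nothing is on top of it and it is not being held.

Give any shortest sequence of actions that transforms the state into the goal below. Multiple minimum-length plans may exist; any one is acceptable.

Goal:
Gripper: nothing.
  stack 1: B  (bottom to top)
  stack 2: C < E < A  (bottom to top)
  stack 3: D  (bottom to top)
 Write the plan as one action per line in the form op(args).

unstack(C, E)
putdown(C)
pickup(E)
stack(E, C)
pickup(A)
stack(A, E)

step 1 (unstack(C, E)): towers=[A; B; D; E] holding=C
step 2 (putdown(C)): towers=[A; B; C; D; E] holding=-
step 3 (pickup(E)): towers=[A; B; C; D] holding=E
step 4 (stack(E, C)): towers=[A; B; C/E; D] holding=-
step 5 (pickup(A)): towers=[B; C/E; D] holding=A
step 6 (stack(A, E)): towers=[B; C/E/A; D] holding=-
goal check: towers=[B; C/E/A; D] holding=- — reached (length 6, optimal by BFS)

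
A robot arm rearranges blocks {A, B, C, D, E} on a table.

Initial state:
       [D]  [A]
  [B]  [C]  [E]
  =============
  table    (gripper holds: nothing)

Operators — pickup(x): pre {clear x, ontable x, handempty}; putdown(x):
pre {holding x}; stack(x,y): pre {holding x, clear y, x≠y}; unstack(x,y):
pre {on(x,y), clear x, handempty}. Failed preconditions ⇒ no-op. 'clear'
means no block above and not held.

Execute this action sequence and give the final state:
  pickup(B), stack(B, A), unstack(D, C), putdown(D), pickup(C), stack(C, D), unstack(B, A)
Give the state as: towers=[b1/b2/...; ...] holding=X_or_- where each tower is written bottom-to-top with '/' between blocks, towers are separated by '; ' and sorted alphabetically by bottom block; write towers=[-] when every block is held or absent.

towers=[D/C; E/A] holding=B

step 1 (pickup(B)): towers=[C/D; E/A] holding=B
step 2 (stack(B, A)): towers=[C/D; E/A/B] holding=-
step 3 (unstack(D, C)): towers=[C; E/A/B] holding=D
step 4 (putdown(D)): towers=[C; D; E/A/B] holding=-
step 5 (pickup(C)): towers=[D; E/A/B] holding=C
step 6 (stack(C, D)): towers=[D/C; E/A/B] holding=-
step 7 (unstack(B, A)): towers=[D/C; E/A] holding=B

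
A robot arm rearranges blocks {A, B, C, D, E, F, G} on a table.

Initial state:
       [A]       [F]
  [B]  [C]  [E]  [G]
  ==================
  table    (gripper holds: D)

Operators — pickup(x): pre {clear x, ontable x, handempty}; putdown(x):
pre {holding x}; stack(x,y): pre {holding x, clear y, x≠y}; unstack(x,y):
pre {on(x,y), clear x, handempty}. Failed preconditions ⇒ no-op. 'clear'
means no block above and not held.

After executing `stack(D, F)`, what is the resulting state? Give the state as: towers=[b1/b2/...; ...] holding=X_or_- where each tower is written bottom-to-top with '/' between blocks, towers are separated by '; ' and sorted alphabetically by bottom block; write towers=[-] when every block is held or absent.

before: towers=[B; C/A; E; G/F] holding=D
pre[stack(D, F)]: holding(D) ✓, clear(F) ✓, D≠F ✓
all met → apply stack(D, F)
after:  towers=[B; C/A; E; G/F/D] holding=-

towers=[B; C/A; E; G/F/D] holding=-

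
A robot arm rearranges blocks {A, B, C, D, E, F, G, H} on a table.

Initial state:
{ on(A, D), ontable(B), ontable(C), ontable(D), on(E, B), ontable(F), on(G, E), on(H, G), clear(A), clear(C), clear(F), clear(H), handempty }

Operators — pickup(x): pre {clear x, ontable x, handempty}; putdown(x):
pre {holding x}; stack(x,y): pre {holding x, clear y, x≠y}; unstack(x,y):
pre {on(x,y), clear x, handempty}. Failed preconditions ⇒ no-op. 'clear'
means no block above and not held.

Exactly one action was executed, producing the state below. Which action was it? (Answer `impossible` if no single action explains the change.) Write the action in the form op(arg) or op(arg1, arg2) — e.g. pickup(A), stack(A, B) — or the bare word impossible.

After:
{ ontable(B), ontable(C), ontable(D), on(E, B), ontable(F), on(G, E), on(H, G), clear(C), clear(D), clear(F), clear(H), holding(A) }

target: towers=[B/E/G/H; C; D; F] holding=A
     unstack(A, D) → towers=[B/E/G/H; C; D; F] holding=A  ← match
     unstack(H, G) → towers=[B/E/G; C; D/A; F] holding=H
         pickup(F) → towers=[B/E/G/H; C; D/A] holding=F
         pickup(C) → towers=[B/E/G/H; D/A; F] holding=C

unstack(A, D)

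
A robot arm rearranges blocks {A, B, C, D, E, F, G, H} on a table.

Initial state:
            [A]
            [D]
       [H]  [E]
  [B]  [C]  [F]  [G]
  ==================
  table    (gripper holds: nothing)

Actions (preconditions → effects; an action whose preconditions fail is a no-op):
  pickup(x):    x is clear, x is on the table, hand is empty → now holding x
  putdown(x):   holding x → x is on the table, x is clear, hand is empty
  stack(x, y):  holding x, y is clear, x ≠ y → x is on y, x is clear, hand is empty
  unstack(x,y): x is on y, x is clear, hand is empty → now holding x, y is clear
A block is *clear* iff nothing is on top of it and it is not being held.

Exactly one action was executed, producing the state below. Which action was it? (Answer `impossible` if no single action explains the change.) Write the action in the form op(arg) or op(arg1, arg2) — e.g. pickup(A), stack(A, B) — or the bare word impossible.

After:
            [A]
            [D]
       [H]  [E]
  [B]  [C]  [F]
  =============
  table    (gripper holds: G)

target: towers=[B; C/H; F/E/D/A] holding=G
         pickup(G) → towers=[B; C/H; F/E/D/A] holding=G  ← match
     unstack(A, D) → towers=[B; C/H; F/E/D; G] holding=A
     unstack(H, C) → towers=[B; C; F/E/D/A; G] holding=H
         pickup(B) → towers=[C/H; F/E/D/A; G] holding=B

pickup(G)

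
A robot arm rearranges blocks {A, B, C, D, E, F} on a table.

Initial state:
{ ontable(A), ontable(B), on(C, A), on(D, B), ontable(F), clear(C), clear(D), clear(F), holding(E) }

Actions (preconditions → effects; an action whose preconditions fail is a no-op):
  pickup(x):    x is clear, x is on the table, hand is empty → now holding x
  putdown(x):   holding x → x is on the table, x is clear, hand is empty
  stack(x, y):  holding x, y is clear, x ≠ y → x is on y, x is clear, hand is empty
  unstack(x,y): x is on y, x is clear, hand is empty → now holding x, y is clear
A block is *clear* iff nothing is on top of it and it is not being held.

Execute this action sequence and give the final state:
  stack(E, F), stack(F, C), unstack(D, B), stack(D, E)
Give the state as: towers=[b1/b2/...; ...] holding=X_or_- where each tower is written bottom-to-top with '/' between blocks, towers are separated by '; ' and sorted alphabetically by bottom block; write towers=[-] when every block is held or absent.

towers=[A/C; B; F/E/D] holding=-

step 1 (stack(E, F)): towers=[A/C; B/D; F/E] holding=-
step 2 (stack(F, C)) [no-op]: towers=[A/C; B/D; F/E] holding=-
step 3 (unstack(D, B)): towers=[A/C; B; F/E] holding=D
step 4 (stack(D, E)): towers=[A/C; B; F/E/D] holding=-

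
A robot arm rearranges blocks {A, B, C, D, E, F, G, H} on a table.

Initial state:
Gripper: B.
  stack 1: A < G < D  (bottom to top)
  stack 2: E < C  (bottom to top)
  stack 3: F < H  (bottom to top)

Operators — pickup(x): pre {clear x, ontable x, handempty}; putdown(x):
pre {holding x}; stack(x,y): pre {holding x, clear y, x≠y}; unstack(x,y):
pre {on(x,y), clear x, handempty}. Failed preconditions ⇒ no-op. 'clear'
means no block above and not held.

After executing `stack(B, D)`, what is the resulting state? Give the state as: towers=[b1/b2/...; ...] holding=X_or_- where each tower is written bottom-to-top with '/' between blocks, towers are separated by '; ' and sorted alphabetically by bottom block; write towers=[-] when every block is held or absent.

towers=[A/G/D/B; E/C; F/H] holding=-

before: towers=[A/G/D; E/C; F/H] holding=B
pre[stack(B, D)]: holding(B) ok, clear(D) ok, B≠D ok
all met → apply stack(B, D)
after:  towers=[A/G/D/B; E/C; F/H] holding=-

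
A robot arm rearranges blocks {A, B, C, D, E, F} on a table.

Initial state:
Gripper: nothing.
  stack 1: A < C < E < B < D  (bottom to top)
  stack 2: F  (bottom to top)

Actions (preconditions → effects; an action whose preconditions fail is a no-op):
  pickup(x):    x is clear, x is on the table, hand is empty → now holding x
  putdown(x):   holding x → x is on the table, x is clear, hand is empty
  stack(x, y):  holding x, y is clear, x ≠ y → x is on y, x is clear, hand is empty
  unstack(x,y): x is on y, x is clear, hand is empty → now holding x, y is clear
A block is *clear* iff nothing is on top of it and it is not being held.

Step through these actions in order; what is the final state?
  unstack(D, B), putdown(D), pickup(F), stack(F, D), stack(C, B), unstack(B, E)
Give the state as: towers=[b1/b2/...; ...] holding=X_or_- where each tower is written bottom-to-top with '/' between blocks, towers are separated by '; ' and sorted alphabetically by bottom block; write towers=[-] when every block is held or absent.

towers=[A/C/E; D/F] holding=B

step 1 (unstack(D, B)): towers=[A/C/E/B; F] holding=D
step 2 (putdown(D)): towers=[A/C/E/B; D; F] holding=-
step 3 (pickup(F)): towers=[A/C/E/B; D] holding=F
step 4 (stack(F, D)): towers=[A/C/E/B; D/F] holding=-
step 5 (stack(C, B)) [no-op]: towers=[A/C/E/B; D/F] holding=-
step 6 (unstack(B, E)): towers=[A/C/E; D/F] holding=B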